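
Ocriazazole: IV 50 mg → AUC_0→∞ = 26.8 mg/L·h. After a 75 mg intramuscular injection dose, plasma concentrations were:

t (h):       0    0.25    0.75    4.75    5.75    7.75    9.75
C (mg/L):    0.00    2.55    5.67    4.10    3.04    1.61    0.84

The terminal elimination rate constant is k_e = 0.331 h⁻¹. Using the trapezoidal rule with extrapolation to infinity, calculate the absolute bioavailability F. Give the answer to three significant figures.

Trapezoidal AUC_0→9.75 (intramuscular injection):
  [0→0.25]: (0.00+2.55)/2 × 0.25 = 0.31875
  [0.25→0.75]: (2.55+5.67)/2 × 0.5 = 2.055
  [0.75→4.75]: (5.67+4.10)/2 × 4 = 19.54
  [4.75→5.75]: (4.10+3.04)/2 × 1 = 3.57
  [5.75→7.75]: (3.04+1.61)/2 × 2 = 4.65
  [7.75→9.75]: (1.61+0.84)/2 × 2 = 2.45
  Sum = 32.58375 mg/L·h
Tail: C_last/k_e = 0.84/0.331 = 2.538
AUC_0→∞ (intramuscular injection) = 32.58375 + 2.538 = 35.12175 mg/L·h
F = (AUC_ev/D_ev)/(AUC_iv/D_iv) = (35.12175/75)/(26.8/50) = 0.46829/0.536 = 0.8737

F = 0.874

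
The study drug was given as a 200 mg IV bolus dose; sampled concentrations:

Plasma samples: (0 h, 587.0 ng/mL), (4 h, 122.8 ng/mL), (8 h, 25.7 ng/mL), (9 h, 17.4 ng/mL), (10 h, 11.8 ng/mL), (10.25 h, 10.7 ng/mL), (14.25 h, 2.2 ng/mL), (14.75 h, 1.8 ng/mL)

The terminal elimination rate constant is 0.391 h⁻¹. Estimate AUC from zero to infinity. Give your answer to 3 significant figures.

AUC = 1790 ng/mL·h

Trapezoidal AUC_0→14.75:
  [0→4]: (587.0+122.8)/2 × 4 = 1419.6
  [4→8]: (122.8+25.7)/2 × 4 = 297.0
  [8→9]: (25.7+17.4)/2 × 1 = 21.55
  [9→10]: (17.4+11.8)/2 × 1 = 14.6
  [10→10.25]: (11.8+10.7)/2 × 0.25 = 2.8125
  [10.25→14.25]: (10.7+2.2)/2 × 4 = 25.8
  [14.25→14.75]: (2.2+1.8)/2 × 0.5 = 1.0
  Sum = 1782.3625 ng/mL·h
Extrapolated tail: C_last / k_e = 1.8 / 0.391 = 4.604
AUC_0→∞ = 1782.3625 + 4.604 = 1786.9665 ng/mL·h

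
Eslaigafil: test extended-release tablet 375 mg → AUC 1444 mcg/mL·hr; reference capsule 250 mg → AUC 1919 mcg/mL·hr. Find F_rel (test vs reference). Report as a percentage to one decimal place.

F_rel = (AUC_test/D_test) / (AUC_ref/D_ref)
      = (1444/375) / (1919/250)
      = 3.85067 / 7.676 = 0.5017 = 50.17%

F_rel = 50.2%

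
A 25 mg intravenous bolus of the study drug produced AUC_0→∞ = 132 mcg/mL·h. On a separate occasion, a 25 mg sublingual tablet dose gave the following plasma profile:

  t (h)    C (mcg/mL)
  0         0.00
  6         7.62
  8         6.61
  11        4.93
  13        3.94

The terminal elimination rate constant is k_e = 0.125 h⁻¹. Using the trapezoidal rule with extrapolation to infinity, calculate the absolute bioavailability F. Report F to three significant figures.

Trapezoidal AUC_0→13 (sublingual tablet):
  [0→6]: (0.00+7.62)/2 × 6 = 22.86
  [6→8]: (7.62+6.61)/2 × 2 = 14.23
  [8→11]: (6.61+4.93)/2 × 3 = 17.31
  [11→13]: (4.93+3.94)/2 × 2 = 8.87
  Sum = 63.27 mcg/mL·h
Tail: C_last/k_e = 3.94/0.125 = 31.520
AUC_0→∞ (sublingual tablet) = 63.27 + 31.520 = 94.79 mcg/mL·h
F = (AUC_ev/D_ev)/(AUC_iv/D_iv) = (94.79/25)/(132/25) = 3.7916/5.28 = 0.7181

F = 0.718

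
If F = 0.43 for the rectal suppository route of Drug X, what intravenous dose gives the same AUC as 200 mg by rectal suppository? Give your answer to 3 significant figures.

D_iv = 86.0 mg

Systemic exposure from an extravascular dose = F × D_ev, so the equivalent IV dose is F × D_ev.
D_iv = F × D_ev = 0.43 × 200 = 86 mg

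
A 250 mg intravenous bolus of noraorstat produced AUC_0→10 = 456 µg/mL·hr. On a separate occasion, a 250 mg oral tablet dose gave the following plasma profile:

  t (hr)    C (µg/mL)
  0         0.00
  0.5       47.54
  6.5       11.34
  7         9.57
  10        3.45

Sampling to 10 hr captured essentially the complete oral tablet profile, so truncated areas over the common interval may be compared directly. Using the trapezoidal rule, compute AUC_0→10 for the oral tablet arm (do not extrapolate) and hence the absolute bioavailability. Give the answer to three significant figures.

F = 0.468

Trapezoidal AUC_0→10 (oral tablet):
  [0→0.5]: (0.00+47.54)/2 × 0.5 = 11.885
  [0.5→6.5]: (47.54+11.34)/2 × 6 = 176.64
  [6.5→7]: (11.34+9.57)/2 × 0.5 = 5.2275
  [7→10]: (9.57+3.45)/2 × 3 = 19.53
  Sum = 213.2825 µg/mL·hr
F = (AUC_ev/D_ev)/(AUC_iv/D_iv) = (213.2825/250)/(456/250) = 0.85313/1.824 = 0.4677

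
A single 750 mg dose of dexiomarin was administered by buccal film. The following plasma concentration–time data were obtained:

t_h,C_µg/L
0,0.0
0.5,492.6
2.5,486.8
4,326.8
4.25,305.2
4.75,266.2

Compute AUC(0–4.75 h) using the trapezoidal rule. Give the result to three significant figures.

Trapezoidal AUC_0→4.75:
  [0→0.5]: (0.0+492.6)/2 × 0.5 = 123.15
  [0.5→2.5]: (492.6+486.8)/2 × 2 = 979.4
  [2.5→4]: (486.8+326.8)/2 × 1.5 = 610.2
  [4→4.25]: (326.8+305.2)/2 × 0.25 = 79.0
  [4.25→4.75]: (305.2+266.2)/2 × 0.5 = 142.85
  Sum = 1934.6 µg/L·h

AUC = 1930 µg/L·h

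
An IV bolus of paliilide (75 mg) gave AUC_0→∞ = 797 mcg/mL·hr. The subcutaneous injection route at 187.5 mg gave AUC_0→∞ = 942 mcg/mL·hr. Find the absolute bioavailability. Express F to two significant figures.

F = 0.47

F = (AUC_ev / D_ev) / (AUC_iv / D_iv)
  = (942/187.5) / (797/75)
  = 5.024 / 10.6267 = 0.4728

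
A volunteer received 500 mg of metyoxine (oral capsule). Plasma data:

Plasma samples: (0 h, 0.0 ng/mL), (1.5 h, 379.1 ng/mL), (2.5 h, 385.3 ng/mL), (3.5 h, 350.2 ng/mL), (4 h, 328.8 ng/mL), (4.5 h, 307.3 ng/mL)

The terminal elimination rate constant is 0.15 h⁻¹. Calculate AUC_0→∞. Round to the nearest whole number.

AUC = 3412 ng/mL·h

Trapezoidal AUC_0→4.5:
  [0→1.5]: (0.0+379.1)/2 × 1.5 = 284.325
  [1.5→2.5]: (379.1+385.3)/2 × 1 = 382.2
  [2.5→3.5]: (385.3+350.2)/2 × 1 = 367.75
  [3.5→4]: (350.2+328.8)/2 × 0.5 = 169.75
  [4→4.5]: (328.8+307.3)/2 × 0.5 = 159.025
  Sum = 1363.05 ng/mL·h
Extrapolated tail: C_last / k_e = 307.3 / 0.15 = 2048.667
AUC_0→∞ = 1363.05 + 2048.667 = 3411.717 ng/mL·h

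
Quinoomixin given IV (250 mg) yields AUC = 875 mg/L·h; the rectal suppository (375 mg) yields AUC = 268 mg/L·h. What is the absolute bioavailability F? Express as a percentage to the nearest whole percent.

F = (AUC_ev / D_ev) / (AUC_iv / D_iv)
  = (268/375) / (875/250)
  = 0.714667 / 3.5 = 0.2042
  = 20.42%

F = 20%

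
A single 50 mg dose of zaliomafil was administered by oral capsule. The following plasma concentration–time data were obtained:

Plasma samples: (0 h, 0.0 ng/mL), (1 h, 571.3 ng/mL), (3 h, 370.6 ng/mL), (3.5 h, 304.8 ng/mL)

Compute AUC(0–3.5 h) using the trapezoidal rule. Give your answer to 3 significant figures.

AUC = 1400 ng/mL·h

Trapezoidal AUC_0→3.5:
  [0→1]: (0.0+571.3)/2 × 1 = 285.65
  [1→3]: (571.3+370.6)/2 × 2 = 941.9
  [3→3.5]: (370.6+304.8)/2 × 0.5 = 168.85
  Sum = 1396.4 ng/mL·h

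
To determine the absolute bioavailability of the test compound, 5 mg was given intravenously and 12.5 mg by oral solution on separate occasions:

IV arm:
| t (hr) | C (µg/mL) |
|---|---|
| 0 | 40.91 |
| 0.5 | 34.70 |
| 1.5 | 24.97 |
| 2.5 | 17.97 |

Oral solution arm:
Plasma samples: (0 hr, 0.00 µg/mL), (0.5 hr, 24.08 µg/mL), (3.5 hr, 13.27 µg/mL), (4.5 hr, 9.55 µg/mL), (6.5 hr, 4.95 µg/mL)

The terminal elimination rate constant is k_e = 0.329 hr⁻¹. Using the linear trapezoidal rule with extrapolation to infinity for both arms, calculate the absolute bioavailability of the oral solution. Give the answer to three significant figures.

Trapezoidal AUC_0→2.5 (IV):
  [0→0.5]: (40.91+34.70)/2 × 0.5 = 18.9025
  [0.5→1.5]: (34.70+24.97)/2 × 1 = 29.835
  [1.5→2.5]: (24.97+17.97)/2 × 1 = 21.47
  Sum = 70.2075 µg/mL·hr
IV tail: 17.97/0.329 = 54.620; AUC_iv,0→∞ = 70.2075 + 54.620 = 124.8275 µg/mL·hr
Trapezoidal AUC_0→6.5 (oral solution):
  [0→0.5]: (0.00+24.08)/2 × 0.5 = 6.02
  [0.5→3.5]: (24.08+13.27)/2 × 3 = 56.025
  [3.5→4.5]: (13.27+9.55)/2 × 1 = 11.41
  [4.5→6.5]: (9.55+4.95)/2 × 2 = 14.5
  Sum = 87.955 µg/mL·hr
oral solution tail: 4.95/0.329 = 15.046; AUC_ev,0→∞ = 87.955 + 15.046 = 103.001 µg/mL·hr
F = (AUC_ev/D_ev)/(AUC_iv/D_iv) = (103.001/12.5)/(124.8275/5) = 8.24008/24.9655 = 0.3301

F = 0.330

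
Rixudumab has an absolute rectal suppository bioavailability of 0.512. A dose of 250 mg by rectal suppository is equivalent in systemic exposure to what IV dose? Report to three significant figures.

Systemic exposure from an extravascular dose = F × D_ev, so the equivalent IV dose is F × D_ev.
D_iv = F × D_ev = 0.512 × 250 = 128 mg

D_iv = 128 mg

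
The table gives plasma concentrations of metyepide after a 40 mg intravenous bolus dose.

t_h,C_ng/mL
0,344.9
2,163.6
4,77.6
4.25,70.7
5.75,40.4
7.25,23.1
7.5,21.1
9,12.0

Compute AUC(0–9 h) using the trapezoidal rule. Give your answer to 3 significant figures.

AUC = 930 ng/mL·h

Trapezoidal AUC_0→9:
  [0→2]: (344.9+163.6)/2 × 2 = 508.5
  [2→4]: (163.6+77.6)/2 × 2 = 241.2
  [4→4.25]: (77.6+70.7)/2 × 0.25 = 18.5375
  [4.25→5.75]: (70.7+40.4)/2 × 1.5 = 83.325
  [5.75→7.25]: (40.4+23.1)/2 × 1.5 = 47.625
  [7.25→7.5]: (23.1+21.1)/2 × 0.25 = 5.525
  [7.5→9]: (21.1+12.0)/2 × 1.5 = 24.825
  Sum = 929.5375 ng/mL·h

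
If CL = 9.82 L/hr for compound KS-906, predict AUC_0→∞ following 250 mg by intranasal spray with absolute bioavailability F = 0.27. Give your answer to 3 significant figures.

AUC_0→∞ = F × Dose / CL
        = 0.27 × 250 / 9.82 = 6.87373 mg/L·hr

AUC = 6.87 mg/L·hr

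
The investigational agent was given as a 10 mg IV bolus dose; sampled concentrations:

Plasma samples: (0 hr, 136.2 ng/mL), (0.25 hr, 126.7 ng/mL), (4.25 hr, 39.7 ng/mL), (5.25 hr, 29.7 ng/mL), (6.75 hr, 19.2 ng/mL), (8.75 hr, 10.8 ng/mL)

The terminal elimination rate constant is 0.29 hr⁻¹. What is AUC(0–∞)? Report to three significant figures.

AUC = 504 ng/mL·hr

Trapezoidal AUC_0→8.75:
  [0→0.25]: (136.2+126.7)/2 × 0.25 = 32.8625
  [0.25→4.25]: (126.7+39.7)/2 × 4 = 332.8
  [4.25→5.25]: (39.7+29.7)/2 × 1 = 34.7
  [5.25→6.75]: (29.7+19.2)/2 × 1.5 = 36.675
  [6.75→8.75]: (19.2+10.8)/2 × 2 = 30.0
  Sum = 467.0375 ng/mL·hr
Extrapolated tail: C_last / k_e = 10.8 / 0.29 = 37.241
AUC_0→∞ = 467.0375 + 37.241 = 504.2785 ng/mL·hr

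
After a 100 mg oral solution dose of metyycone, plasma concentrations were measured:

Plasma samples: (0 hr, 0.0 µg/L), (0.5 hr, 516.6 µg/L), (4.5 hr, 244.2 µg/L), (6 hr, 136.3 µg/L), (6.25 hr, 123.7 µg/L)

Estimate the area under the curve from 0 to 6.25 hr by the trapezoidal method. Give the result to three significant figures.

Trapezoidal AUC_0→6.25:
  [0→0.5]: (0.0+516.6)/2 × 0.5 = 129.15
  [0.5→4.5]: (516.6+244.2)/2 × 4 = 1521.6
  [4.5→6]: (244.2+136.3)/2 × 1.5 = 285.375
  [6→6.25]: (136.3+123.7)/2 × 0.25 = 32.5
  Sum = 1968.625 µg/L·hr

AUC = 1970 µg/L·hr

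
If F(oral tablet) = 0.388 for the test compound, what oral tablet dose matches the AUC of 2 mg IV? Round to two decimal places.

D_oral = 5.15 mg

For equal systemic exposure: F × D_ev = D_iv
D_ev = D_iv / F = 2 / 0.388 = 5.15464 mg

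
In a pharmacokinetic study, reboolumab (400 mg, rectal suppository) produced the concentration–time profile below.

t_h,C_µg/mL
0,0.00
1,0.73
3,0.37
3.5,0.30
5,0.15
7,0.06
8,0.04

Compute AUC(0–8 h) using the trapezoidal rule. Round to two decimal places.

AUC = 2.23 µg/mL·h

Trapezoidal AUC_0→8:
  [0→1]: (0.00+0.73)/2 × 1 = 0.365
  [1→3]: (0.73+0.37)/2 × 2 = 1.1
  [3→3.5]: (0.37+0.30)/2 × 0.5 = 0.1675
  [3.5→5]: (0.30+0.15)/2 × 1.5 = 0.3375
  [5→7]: (0.15+0.06)/2 × 2 = 0.21
  [7→8]: (0.06+0.04)/2 × 1 = 0.05
  Sum = 2.23 µg/mL·h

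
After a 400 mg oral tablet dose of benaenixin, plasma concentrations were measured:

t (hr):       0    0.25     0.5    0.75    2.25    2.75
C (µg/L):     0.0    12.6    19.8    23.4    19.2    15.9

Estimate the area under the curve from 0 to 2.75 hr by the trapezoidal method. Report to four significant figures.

Trapezoidal AUC_0→2.75:
  [0→0.25]: (0.0+12.6)/2 × 0.25 = 1.575
  [0.25→0.5]: (12.6+19.8)/2 × 0.25 = 4.05
  [0.5→0.75]: (19.8+23.4)/2 × 0.25 = 5.4
  [0.75→2.25]: (23.4+19.2)/2 × 1.5 = 31.95
  [2.25→2.75]: (19.2+15.9)/2 × 0.5 = 8.775
  Sum = 51.75 µg/L·hr

AUC = 51.75 µg/L·hr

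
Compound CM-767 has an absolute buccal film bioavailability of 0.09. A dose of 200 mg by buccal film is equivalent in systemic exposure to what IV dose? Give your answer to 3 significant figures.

D_iv = 18.0 mg

Systemic exposure from an extravascular dose = F × D_ev, so the equivalent IV dose is F × D_ev.
D_iv = F × D_ev = 0.09 × 200 = 18 mg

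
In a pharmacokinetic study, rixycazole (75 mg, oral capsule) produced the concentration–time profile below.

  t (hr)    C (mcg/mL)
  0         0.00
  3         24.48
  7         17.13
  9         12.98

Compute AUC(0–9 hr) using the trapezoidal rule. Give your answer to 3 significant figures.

AUC = 150 mcg/mL·hr

Trapezoidal AUC_0→9:
  [0→3]: (0.00+24.48)/2 × 3 = 36.72
  [3→7]: (24.48+17.13)/2 × 4 = 83.22
  [7→9]: (17.13+12.98)/2 × 2 = 30.11
  Sum = 150.05 mcg/mL·hr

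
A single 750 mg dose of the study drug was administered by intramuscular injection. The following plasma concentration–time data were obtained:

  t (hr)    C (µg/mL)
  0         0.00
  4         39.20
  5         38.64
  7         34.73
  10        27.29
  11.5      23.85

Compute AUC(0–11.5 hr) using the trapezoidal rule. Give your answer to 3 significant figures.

AUC = 322 µg/mL·hr

Trapezoidal AUC_0→11.5:
  [0→4]: (0.00+39.20)/2 × 4 = 78.4
  [4→5]: (39.20+38.64)/2 × 1 = 38.92
  [5→7]: (38.64+34.73)/2 × 2 = 73.37
  [7→10]: (34.73+27.29)/2 × 3 = 93.03
  [10→11.5]: (27.29+23.85)/2 × 1.5 = 38.355
  Sum = 322.075 µg/mL·hr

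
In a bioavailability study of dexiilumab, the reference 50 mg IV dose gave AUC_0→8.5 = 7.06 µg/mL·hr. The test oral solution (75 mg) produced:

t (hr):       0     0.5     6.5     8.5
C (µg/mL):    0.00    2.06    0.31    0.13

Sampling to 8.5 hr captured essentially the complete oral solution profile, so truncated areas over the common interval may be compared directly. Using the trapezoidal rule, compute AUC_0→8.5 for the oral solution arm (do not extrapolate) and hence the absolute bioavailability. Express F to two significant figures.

Trapezoidal AUC_0→8.5 (oral solution):
  [0→0.5]: (0.00+2.06)/2 × 0.5 = 0.515
  [0.5→6.5]: (2.06+0.31)/2 × 6 = 7.11
  [6.5→8.5]: (0.31+0.13)/2 × 2 = 0.44
  Sum = 8.065 µg/mL·hr
F = (AUC_ev/D_ev)/(AUC_iv/D_iv) = (8.065/75)/(7.06/50) = 0.107533/0.1412 = 0.7616

F = 0.76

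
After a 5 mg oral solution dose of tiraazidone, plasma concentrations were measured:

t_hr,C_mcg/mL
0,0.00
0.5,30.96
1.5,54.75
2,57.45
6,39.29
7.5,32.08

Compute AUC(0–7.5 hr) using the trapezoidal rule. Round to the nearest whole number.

AUC = 326 mcg/mL·hr

Trapezoidal AUC_0→7.5:
  [0→0.5]: (0.00+30.96)/2 × 0.5 = 7.74
  [0.5→1.5]: (30.96+54.75)/2 × 1 = 42.855
  [1.5→2]: (54.75+57.45)/2 × 0.5 = 28.05
  [2→6]: (57.45+39.29)/2 × 4 = 193.48
  [6→7.5]: (39.29+32.08)/2 × 1.5 = 53.5275
  Sum = 325.6525 mcg/mL·hr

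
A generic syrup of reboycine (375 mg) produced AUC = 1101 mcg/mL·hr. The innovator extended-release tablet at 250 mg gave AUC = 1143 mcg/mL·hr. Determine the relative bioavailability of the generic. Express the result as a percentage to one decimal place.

F_rel = (AUC_test/D_test) / (AUC_ref/D_ref)
      = (1101/375) / (1143/250)
      = 2.936 / 4.572 = 0.6422 = 64.22%

F_rel = 64.2%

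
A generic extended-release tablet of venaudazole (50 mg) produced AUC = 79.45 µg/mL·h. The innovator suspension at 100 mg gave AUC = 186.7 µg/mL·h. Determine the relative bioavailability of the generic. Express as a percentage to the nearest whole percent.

F_rel = 85%

F_rel = (AUC_test/D_test) / (AUC_ref/D_ref)
      = (79.45/50) / (186.7/100)
      = 1.589 / 1.867 = 0.8511 = 85.11%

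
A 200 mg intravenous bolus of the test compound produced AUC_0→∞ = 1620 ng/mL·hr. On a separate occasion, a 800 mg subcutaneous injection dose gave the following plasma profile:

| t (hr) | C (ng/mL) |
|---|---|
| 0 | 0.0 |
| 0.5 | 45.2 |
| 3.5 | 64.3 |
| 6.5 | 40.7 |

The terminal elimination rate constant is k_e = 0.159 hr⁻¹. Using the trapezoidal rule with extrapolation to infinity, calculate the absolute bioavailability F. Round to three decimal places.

F = 0.091

Trapezoidal AUC_0→6.5 (subcutaneous injection):
  [0→0.5]: (0.0+45.2)/2 × 0.5 = 11.3
  [0.5→3.5]: (45.2+64.3)/2 × 3 = 164.25
  [3.5→6.5]: (64.3+40.7)/2 × 3 = 157.5
  Sum = 333.05 ng/mL·hr
Tail: C_last/k_e = 40.7/0.159 = 255.975
AUC_0→∞ (subcutaneous injection) = 333.05 + 255.975 = 589.025 ng/mL·hr
F = (AUC_ev/D_ev)/(AUC_iv/D_iv) = (589.025/800)/(1620/200) = 0.73628125/8.1 = 0.0909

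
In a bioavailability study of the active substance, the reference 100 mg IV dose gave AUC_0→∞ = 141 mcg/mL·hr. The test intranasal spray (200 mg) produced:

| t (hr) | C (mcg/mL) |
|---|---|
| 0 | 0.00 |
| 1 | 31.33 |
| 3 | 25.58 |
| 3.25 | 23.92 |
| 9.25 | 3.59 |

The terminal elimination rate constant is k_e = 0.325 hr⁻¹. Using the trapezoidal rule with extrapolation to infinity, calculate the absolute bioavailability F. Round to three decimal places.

Trapezoidal AUC_0→9.25 (intranasal spray):
  [0→1]: (0.00+31.33)/2 × 1 = 15.665
  [1→3]: (31.33+25.58)/2 × 2 = 56.91
  [3→3.25]: (25.58+23.92)/2 × 0.25 = 6.1875
  [3.25→9.25]: (23.92+3.59)/2 × 6 = 82.53
  Sum = 161.2925 mcg/mL·hr
Tail: C_last/k_e = 3.59/0.325 = 11.046
AUC_0→∞ (intranasal spray) = 161.2925 + 11.046 = 172.3385 mcg/mL·hr
F = (AUC_ev/D_ev)/(AUC_iv/D_iv) = (172.3385/200)/(141/100) = 0.8616925/1.41 = 0.6111

F = 0.611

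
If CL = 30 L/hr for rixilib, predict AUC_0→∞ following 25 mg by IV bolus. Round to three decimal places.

AUC = 0.833 mg/L·hr

AUC_0→∞ = Dose_iv / CL
        = 25 / 30 = 0.833333 mg/L·hr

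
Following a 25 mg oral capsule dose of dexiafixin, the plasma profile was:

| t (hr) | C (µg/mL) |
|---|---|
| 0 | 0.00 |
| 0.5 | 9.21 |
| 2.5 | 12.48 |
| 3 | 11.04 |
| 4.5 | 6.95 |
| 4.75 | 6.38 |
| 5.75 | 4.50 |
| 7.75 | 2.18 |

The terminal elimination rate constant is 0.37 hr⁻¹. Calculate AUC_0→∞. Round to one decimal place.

AUC = 63.0 µg/mL·hr

Trapezoidal AUC_0→7.75:
  [0→0.5]: (0.00+9.21)/2 × 0.5 = 2.3025
  [0.5→2.5]: (9.21+12.48)/2 × 2 = 21.69
  [2.5→3]: (12.48+11.04)/2 × 0.5 = 5.88
  [3→4.5]: (11.04+6.95)/2 × 1.5 = 13.4925
  [4.5→4.75]: (6.95+6.38)/2 × 0.25 = 1.66625
  [4.75→5.75]: (6.38+4.50)/2 × 1 = 5.44
  [5.75→7.75]: (4.50+2.18)/2 × 2 = 6.68
  Sum = 57.15125 µg/mL·hr
Extrapolated tail: C_last / k_e = 2.18 / 0.37 = 5.892
AUC_0→∞ = 57.15125 + 5.892 = 63.04325 µg/mL·hr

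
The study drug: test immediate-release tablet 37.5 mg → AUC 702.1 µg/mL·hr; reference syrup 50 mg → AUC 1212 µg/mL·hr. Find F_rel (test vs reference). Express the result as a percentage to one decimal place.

F_rel = 77.2%

F_rel = (AUC_test/D_test) / (AUC_ref/D_ref)
      = (702.1/37.5) / (1212/50)
      = 18.7227 / 24.24 = 0.7724 = 77.24%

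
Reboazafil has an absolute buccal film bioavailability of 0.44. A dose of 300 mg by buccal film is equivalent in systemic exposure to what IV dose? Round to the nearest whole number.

D_iv = 132 mg

Systemic exposure from an extravascular dose = F × D_ev, so the equivalent IV dose is F × D_ev.
D_iv = F × D_ev = 0.44 × 300 = 132 mg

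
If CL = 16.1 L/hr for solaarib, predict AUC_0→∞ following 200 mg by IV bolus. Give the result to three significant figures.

AUC_0→∞ = Dose_iv / CL
        = 200 / 16.1 = 12.4224 mg/L·hr

AUC = 12.4 mg/L·hr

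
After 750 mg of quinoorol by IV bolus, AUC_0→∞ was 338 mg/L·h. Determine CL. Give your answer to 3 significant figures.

CL = 2.22 L/h

CL = Dose_iv / AUC_0→∞
   = 750 / 338 = 2.21893 L/h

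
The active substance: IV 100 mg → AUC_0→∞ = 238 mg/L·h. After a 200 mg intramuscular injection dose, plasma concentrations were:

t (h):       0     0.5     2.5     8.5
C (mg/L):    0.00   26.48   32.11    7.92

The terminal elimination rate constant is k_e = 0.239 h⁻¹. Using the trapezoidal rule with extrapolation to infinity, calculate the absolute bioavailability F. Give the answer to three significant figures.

Trapezoidal AUC_0→8.5 (intramuscular injection):
  [0→0.5]: (0.00+26.48)/2 × 0.5 = 6.62
  [0.5→2.5]: (26.48+32.11)/2 × 2 = 58.59
  [2.5→8.5]: (32.11+7.92)/2 × 6 = 120.09
  Sum = 185.3 mg/L·h
Tail: C_last/k_e = 7.92/0.239 = 33.138
AUC_0→∞ (intramuscular injection) = 185.3 + 33.138 = 218.438 mg/L·h
F = (AUC_ev/D_ev)/(AUC_iv/D_iv) = (218.438/200)/(238/100) = 1.09219/2.38 = 0.4589

F = 0.459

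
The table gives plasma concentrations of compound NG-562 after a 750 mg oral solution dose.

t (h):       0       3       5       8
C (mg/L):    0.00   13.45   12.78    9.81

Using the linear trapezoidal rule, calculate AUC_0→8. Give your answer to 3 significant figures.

AUC = 80.3 mg/L·h

Trapezoidal AUC_0→8:
  [0→3]: (0.00+13.45)/2 × 3 = 20.175
  [3→5]: (13.45+12.78)/2 × 2 = 26.23
  [5→8]: (12.78+9.81)/2 × 3 = 33.885
  Sum = 80.29 mg/L·h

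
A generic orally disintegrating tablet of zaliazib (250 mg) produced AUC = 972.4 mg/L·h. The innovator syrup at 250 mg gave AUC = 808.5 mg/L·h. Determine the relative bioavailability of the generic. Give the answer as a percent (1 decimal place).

F_rel = 120.3%

F_rel = (AUC_test/D_test) / (AUC_ref/D_ref)
      = (972.4/250) / (808.5/250)
      = 3.8896 / 3.234 = 1.2027 = 120.27%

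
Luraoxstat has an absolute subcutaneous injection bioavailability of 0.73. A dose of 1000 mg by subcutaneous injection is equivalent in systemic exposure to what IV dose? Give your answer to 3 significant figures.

D_iv = 730 mg

Systemic exposure from an extravascular dose = F × D_ev, so the equivalent IV dose is F × D_ev.
D_iv = F × D_ev = 0.73 × 1000 = 730 mg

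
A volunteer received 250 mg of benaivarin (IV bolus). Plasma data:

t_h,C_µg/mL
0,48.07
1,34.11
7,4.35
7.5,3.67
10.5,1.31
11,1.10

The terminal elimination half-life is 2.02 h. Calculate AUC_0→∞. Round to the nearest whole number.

AUC = 170 µg/mL·h

Trapezoidal AUC_0→11:
  [0→1]: (48.07+34.11)/2 × 1 = 41.09
  [1→7]: (34.11+4.35)/2 × 6 = 115.38
  [7→7.5]: (4.35+3.67)/2 × 0.5 = 2.005
  [7.5→10.5]: (3.67+1.31)/2 × 3 = 7.47
  [10.5→11]: (1.31+1.10)/2 × 0.5 = 0.6025
  Sum = 166.5475 µg/mL·h
k_e = ln2 / t½ = 0.693147 / 2.02 = 0.3431 h^-1
Extrapolated tail: C_last / k_e = 1.10 / 0.3431 = 3.206
AUC_0→∞ = 166.5475 + 3.206 = 169.7535 µg/mL·h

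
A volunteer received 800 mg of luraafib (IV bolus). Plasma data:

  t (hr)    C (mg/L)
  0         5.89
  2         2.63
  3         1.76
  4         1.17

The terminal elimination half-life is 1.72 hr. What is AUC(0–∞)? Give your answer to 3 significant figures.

Trapezoidal AUC_0→4:
  [0→2]: (5.89+2.63)/2 × 2 = 8.52
  [2→3]: (2.63+1.76)/2 × 1 = 2.195
  [3→4]: (1.76+1.17)/2 × 1 = 1.465
  Sum = 12.18 mg/L·hr
k_e = ln2 / t½ = 0.693147 / 1.72 = 0.4030 hr^-1
Extrapolated tail: C_last / k_e = 1.17 / 0.403 = 2.903
AUC_0→∞ = 12.18 + 2.903 = 15.083 mg/L·hr

AUC = 15.1 mg/L·hr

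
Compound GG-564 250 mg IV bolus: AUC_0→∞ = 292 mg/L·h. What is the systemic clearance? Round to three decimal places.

CL = 0.856 L/h

CL = Dose_iv / AUC_0→∞
   = 250 / 292 = 0.856164 L/h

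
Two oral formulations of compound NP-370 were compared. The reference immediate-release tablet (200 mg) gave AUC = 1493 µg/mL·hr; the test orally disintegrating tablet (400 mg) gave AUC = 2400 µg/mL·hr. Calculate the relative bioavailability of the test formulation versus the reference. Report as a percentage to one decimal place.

F_rel = (AUC_test/D_test) / (AUC_ref/D_ref)
      = (2400/400) / (1493/200)
      = 6 / 7.465 = 0.8038 = 80.38%

F_rel = 80.4%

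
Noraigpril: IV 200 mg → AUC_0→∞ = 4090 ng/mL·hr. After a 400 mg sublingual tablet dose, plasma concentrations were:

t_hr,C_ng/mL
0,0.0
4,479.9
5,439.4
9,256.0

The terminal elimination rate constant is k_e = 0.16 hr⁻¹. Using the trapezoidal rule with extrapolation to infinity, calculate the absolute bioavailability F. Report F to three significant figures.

F = 0.539

Trapezoidal AUC_0→9 (sublingual tablet):
  [0→4]: (0.0+479.9)/2 × 4 = 959.8
  [4→5]: (479.9+439.4)/2 × 1 = 459.65
  [5→9]: (439.4+256.0)/2 × 4 = 1390.8
  Sum = 2810.25 ng/mL·hr
Tail: C_last/k_e = 256.0/0.16 = 1600.000
AUC_0→∞ (sublingual tablet) = 2810.25 + 1600.000 = 4410.25 ng/mL·hr
F = (AUC_ev/D_ev)/(AUC_iv/D_iv) = (4410.25/400)/(4090/200) = 11.025625/20.45 = 0.5392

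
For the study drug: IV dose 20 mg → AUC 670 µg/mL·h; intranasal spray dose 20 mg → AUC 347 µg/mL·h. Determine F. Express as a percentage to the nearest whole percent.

F = 52%

F = (AUC_ev / D_ev) / (AUC_iv / D_iv)
  = (347/20) / (670/20)
  = 17.35 / 33.5 = 0.5179
  = 51.79%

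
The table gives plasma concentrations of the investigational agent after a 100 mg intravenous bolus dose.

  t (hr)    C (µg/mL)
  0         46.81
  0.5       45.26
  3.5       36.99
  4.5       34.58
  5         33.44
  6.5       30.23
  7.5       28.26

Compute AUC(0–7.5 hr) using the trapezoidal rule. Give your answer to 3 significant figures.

AUC = 276 µg/mL·hr

Trapezoidal AUC_0→7.5:
  [0→0.5]: (46.81+45.26)/2 × 0.5 = 23.0175
  [0.5→3.5]: (45.26+36.99)/2 × 3 = 123.375
  [3.5→4.5]: (36.99+34.58)/2 × 1 = 35.785
  [4.5→5]: (34.58+33.44)/2 × 0.5 = 17.005
  [5→6.5]: (33.44+30.23)/2 × 1.5 = 47.7525
  [6.5→7.5]: (30.23+28.26)/2 × 1 = 29.245
  Sum = 276.18 µg/mL·hr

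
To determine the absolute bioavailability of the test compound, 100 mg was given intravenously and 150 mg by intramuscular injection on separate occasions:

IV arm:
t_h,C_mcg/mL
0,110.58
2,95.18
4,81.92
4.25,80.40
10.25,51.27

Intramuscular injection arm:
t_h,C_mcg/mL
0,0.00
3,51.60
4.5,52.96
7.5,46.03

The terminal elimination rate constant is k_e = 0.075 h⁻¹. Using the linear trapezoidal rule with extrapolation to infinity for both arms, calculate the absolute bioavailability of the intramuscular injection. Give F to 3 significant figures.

F = 0.413

Trapezoidal AUC_0→10.25 (IV):
  [0→2]: (110.58+95.18)/2 × 2 = 205.76
  [2→4]: (95.18+81.92)/2 × 2 = 177.1
  [4→4.25]: (81.92+80.40)/2 × 0.25 = 20.29
  [4.25→10.25]: (80.40+51.27)/2 × 6 = 395.01
  Sum = 798.16 mcg/mL·h
IV tail: 51.27/0.075 = 683.600; AUC_iv,0→∞ = 798.16 + 683.600 = 1481.76 mcg/mL·h
Trapezoidal AUC_0→7.5 (intramuscular injection):
  [0→3]: (0.00+51.60)/2 × 3 = 77.4
  [3→4.5]: (51.60+52.96)/2 × 1.5 = 78.42
  [4.5→7.5]: (52.96+46.03)/2 × 3 = 148.485
  Sum = 304.305 mcg/mL·h
intramuscular injection tail: 46.03/0.075 = 613.733; AUC_ev,0→∞ = 304.305 + 613.733 = 918.038 mcg/mL·h
F = (AUC_ev/D_ev)/(AUC_iv/D_iv) = (918.038/150)/(1481.76/100) = 6.12025/14.8176 = 0.4130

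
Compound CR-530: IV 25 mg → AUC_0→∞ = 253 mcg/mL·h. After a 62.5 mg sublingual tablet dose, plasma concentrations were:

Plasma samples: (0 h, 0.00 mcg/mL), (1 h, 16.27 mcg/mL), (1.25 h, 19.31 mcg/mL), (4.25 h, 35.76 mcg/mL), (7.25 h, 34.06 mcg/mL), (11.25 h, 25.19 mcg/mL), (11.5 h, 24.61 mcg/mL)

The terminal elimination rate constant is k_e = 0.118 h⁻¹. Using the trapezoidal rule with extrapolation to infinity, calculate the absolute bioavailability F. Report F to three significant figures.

Trapezoidal AUC_0→11.5 (sublingual tablet):
  [0→1]: (0.00+16.27)/2 × 1 = 8.135
  [1→1.25]: (16.27+19.31)/2 × 0.25 = 4.4475
  [1.25→4.25]: (19.31+35.76)/2 × 3 = 82.605
  [4.25→7.25]: (35.76+34.06)/2 × 3 = 104.73
  [7.25→11.25]: (34.06+25.19)/2 × 4 = 118.5
  [11.25→11.5]: (25.19+24.61)/2 × 0.25 = 6.225
  Sum = 324.6425 mcg/mL·h
Tail: C_last/k_e = 24.61/0.118 = 208.559
AUC_0→∞ (sublingual tablet) = 324.6425 + 208.559 = 533.2015 mcg/mL·h
F = (AUC_ev/D_ev)/(AUC_iv/D_iv) = (533.2015/62.5)/(253/25) = 8.531224/10.12 = 0.8430

F = 0.843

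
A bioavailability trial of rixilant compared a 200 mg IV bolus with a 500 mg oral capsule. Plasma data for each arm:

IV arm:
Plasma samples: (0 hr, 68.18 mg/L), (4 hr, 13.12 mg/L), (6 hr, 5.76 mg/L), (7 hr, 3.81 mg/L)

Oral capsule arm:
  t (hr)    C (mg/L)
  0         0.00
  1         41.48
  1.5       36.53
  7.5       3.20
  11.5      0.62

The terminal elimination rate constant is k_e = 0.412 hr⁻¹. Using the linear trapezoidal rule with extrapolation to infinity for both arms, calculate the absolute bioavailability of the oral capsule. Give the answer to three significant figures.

Trapezoidal AUC_0→7 (IV):
  [0→4]: (68.18+13.12)/2 × 4 = 162.6
  [4→6]: (13.12+5.76)/2 × 2 = 18.88
  [6→7]: (5.76+3.81)/2 × 1 = 4.785
  Sum = 186.265 mg/L·hr
IV tail: 3.81/0.412 = 9.248; AUC_iv,0→∞ = 186.265 + 9.248 = 195.513 mg/L·hr
Trapezoidal AUC_0→11.5 (oral capsule):
  [0→1]: (0.00+41.48)/2 × 1 = 20.74
  [1→1.5]: (41.48+36.53)/2 × 0.5 = 19.5025
  [1.5→7.5]: (36.53+3.20)/2 × 6 = 119.19
  [7.5→11.5]: (3.20+0.62)/2 × 4 = 7.64
  Sum = 167.0725 mg/L·hr
oral capsule tail: 0.62/0.412 = 1.505; AUC_ev,0→∞ = 167.0725 + 1.505 = 168.5775 mg/L·hr
F = (AUC_ev/D_ev)/(AUC_iv/D_iv) = (168.5775/500)/(195.513/200) = 0.337155/0.977565 = 0.3449

F = 0.345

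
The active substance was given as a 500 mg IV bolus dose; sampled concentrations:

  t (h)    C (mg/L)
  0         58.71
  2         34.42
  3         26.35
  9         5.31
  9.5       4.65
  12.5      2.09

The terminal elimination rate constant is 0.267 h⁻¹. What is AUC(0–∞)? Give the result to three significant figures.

Trapezoidal AUC_0→12.5:
  [0→2]: (58.71+34.42)/2 × 2 = 93.13
  [2→3]: (34.42+26.35)/2 × 1 = 30.385
  [3→9]: (26.35+5.31)/2 × 6 = 94.98
  [9→9.5]: (5.31+4.65)/2 × 0.5 = 2.49
  [9.5→12.5]: (4.65+2.09)/2 × 3 = 10.11
  Sum = 231.095 mg/L·h
Extrapolated tail: C_last / k_e = 2.09 / 0.267 = 7.828
AUC_0→∞ = 231.095 + 7.828 = 238.923 mg/L·h

AUC = 239 mg/L·h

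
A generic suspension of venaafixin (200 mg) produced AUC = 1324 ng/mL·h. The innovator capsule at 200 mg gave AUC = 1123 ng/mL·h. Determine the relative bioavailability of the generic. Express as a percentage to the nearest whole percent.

F_rel = (AUC_test/D_test) / (AUC_ref/D_ref)
      = (1324/200) / (1123/200)
      = 6.62 / 5.615 = 1.1790 = 117.90%

F_rel = 118%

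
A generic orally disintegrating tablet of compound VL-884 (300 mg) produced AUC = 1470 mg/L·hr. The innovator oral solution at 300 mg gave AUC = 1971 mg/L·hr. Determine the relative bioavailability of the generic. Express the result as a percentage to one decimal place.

F_rel = (AUC_test/D_test) / (AUC_ref/D_ref)
      = (1470/300) / (1971/300)
      = 4.9 / 6.57 = 0.7458 = 74.58%

F_rel = 74.6%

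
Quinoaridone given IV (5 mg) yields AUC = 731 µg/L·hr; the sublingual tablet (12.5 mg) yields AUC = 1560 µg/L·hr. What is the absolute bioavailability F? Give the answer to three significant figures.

F = 0.854

F = (AUC_ev / D_ev) / (AUC_iv / D_iv)
  = (1560/12.5) / (731/5)
  = 124.8 / 146.2 = 0.8536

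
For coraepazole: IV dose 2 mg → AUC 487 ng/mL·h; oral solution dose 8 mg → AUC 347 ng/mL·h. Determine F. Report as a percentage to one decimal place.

F = 17.8%

F = (AUC_ev / D_ev) / (AUC_iv / D_iv)
  = (347/8) / (487/2)
  = 43.375 / 243.5 = 0.1781
  = 17.81%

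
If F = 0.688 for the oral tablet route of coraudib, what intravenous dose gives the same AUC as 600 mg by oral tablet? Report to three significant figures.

D_iv = 413 mg

Systemic exposure from an extravascular dose = F × D_ev, so the equivalent IV dose is F × D_ev.
D_iv = F × D_ev = 0.688 × 600 = 412.8 mg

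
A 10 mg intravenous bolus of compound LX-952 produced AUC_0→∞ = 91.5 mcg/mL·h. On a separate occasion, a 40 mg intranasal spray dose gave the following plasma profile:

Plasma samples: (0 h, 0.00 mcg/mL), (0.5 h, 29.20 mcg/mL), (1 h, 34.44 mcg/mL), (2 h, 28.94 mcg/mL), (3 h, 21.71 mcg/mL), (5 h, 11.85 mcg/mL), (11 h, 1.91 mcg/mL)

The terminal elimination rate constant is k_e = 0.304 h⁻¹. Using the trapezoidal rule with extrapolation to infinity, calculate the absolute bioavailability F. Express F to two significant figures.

Trapezoidal AUC_0→11 (intranasal spray):
  [0→0.5]: (0.00+29.20)/2 × 0.5 = 7.3
  [0.5→1]: (29.20+34.44)/2 × 0.5 = 15.91
  [1→2]: (34.44+28.94)/2 × 1 = 31.69
  [2→3]: (28.94+21.71)/2 × 1 = 25.325
  [3→5]: (21.71+11.85)/2 × 2 = 33.56
  [5→11]: (11.85+1.91)/2 × 6 = 41.28
  Sum = 155.065 mcg/mL·h
Tail: C_last/k_e = 1.91/0.304 = 6.283
AUC_0→∞ (intranasal spray) = 155.065 + 6.283 = 161.348 mcg/mL·h
F = (AUC_ev/D_ev)/(AUC_iv/D_iv) = (161.348/40)/(91.5/10) = 4.0337/9.15 = 0.4408

F = 0.44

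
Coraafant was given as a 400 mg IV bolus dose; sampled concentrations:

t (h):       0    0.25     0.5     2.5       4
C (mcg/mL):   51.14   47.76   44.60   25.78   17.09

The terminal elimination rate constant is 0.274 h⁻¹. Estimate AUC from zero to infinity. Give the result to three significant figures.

AUC = 189 mcg/mL·h

Trapezoidal AUC_0→4:
  [0→0.25]: (51.14+47.76)/2 × 0.25 = 12.3625
  [0.25→0.5]: (47.76+44.60)/2 × 0.25 = 11.545
  [0.5→2.5]: (44.60+25.78)/2 × 2 = 70.38
  [2.5→4]: (25.78+17.09)/2 × 1.5 = 32.1525
  Sum = 126.44 mcg/mL·h
Extrapolated tail: C_last / k_e = 17.09 / 0.274 = 62.372
AUC_0→∞ = 126.44 + 62.372 = 188.812 mcg/mL·h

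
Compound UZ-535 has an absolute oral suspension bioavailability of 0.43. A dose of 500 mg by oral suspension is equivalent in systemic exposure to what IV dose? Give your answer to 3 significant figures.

Systemic exposure from an extravascular dose = F × D_ev, so the equivalent IV dose is F × D_ev.
D_iv = F × D_ev = 0.43 × 500 = 215 mg

D_iv = 215 mg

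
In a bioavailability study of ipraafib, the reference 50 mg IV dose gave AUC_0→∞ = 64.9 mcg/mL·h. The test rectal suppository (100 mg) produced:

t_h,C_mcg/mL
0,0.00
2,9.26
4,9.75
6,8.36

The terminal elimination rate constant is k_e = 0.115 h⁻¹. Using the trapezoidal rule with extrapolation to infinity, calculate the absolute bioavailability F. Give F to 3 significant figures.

F = 0.917

Trapezoidal AUC_0→6 (rectal suppository):
  [0→2]: (0.00+9.26)/2 × 2 = 9.26
  [2→4]: (9.26+9.75)/2 × 2 = 19.01
  [4→6]: (9.75+8.36)/2 × 2 = 18.11
  Sum = 46.38 mcg/mL·h
Tail: C_last/k_e = 8.36/0.115 = 72.696
AUC_0→∞ (rectal suppository) = 46.38 + 72.696 = 119.076 mcg/mL·h
F = (AUC_ev/D_ev)/(AUC_iv/D_iv) = (119.076/100)/(64.9/50) = 1.19076/1.298 = 0.9174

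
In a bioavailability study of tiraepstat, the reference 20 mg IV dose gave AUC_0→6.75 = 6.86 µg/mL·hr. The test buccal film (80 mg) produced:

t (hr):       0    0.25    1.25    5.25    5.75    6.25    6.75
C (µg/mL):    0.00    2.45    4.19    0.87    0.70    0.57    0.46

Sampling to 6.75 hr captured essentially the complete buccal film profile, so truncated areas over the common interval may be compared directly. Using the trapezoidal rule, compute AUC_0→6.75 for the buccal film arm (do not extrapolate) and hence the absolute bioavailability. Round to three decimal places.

Trapezoidal AUC_0→6.75 (buccal film):
  [0→0.25]: (0.00+2.45)/2 × 0.25 = 0.30625
  [0.25→1.25]: (2.45+4.19)/2 × 1 = 3.32
  [1.25→5.25]: (4.19+0.87)/2 × 4 = 10.12
  [5.25→5.75]: (0.87+0.70)/2 × 0.5 = 0.3925
  [5.75→6.25]: (0.70+0.57)/2 × 0.5 = 0.3175
  [6.25→6.75]: (0.57+0.46)/2 × 0.5 = 0.2575
  Sum = 14.71375 µg/mL·hr
F = (AUC_ev/D_ev)/(AUC_iv/D_iv) = (14.71375/80)/(6.86/20) = 0.183922/0.343 = 0.5362

F = 0.536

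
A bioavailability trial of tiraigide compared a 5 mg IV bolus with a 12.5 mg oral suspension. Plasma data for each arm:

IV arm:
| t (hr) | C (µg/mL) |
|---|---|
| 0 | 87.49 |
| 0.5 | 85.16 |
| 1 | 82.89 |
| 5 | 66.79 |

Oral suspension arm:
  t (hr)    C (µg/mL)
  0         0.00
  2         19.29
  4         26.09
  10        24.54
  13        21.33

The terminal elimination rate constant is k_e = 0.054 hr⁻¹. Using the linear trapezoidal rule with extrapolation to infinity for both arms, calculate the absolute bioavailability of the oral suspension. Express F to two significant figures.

F = 0.17

Trapezoidal AUC_0→5 (IV):
  [0→0.5]: (87.49+85.16)/2 × 0.5 = 43.1625
  [0.5→1]: (85.16+82.89)/2 × 0.5 = 42.0125
  [1→5]: (82.89+66.79)/2 × 4 = 299.36
  Sum = 384.535 µg/mL·hr
IV tail: 66.79/0.054 = 1236.852; AUC_iv,0→∞ = 384.535 + 1236.852 = 1621.387 µg/mL·hr
Trapezoidal AUC_0→13 (oral suspension):
  [0→2]: (0.00+19.29)/2 × 2 = 19.29
  [2→4]: (19.29+26.09)/2 × 2 = 45.38
  [4→10]: (26.09+24.54)/2 × 6 = 151.89
  [10→13]: (24.54+21.33)/2 × 3 = 68.805
  Sum = 285.365 µg/mL·hr
oral suspension tail: 21.33/0.054 = 395.000; AUC_ev,0→∞ = 285.365 + 395.000 = 680.365 µg/mL·hr
F = (AUC_ev/D_ev)/(AUC_iv/D_iv) = (680.365/12.5)/(1621.387/5) = 54.4292/324.2774 = 0.1678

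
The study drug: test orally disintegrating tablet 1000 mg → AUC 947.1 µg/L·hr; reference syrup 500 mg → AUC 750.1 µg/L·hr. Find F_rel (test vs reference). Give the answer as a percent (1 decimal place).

F_rel = 63.1%

F_rel = (AUC_test/D_test) / (AUC_ref/D_ref)
      = (947.1/1000) / (750.1/500)
      = 0.9471 / 1.5002 = 0.6313 = 63.13%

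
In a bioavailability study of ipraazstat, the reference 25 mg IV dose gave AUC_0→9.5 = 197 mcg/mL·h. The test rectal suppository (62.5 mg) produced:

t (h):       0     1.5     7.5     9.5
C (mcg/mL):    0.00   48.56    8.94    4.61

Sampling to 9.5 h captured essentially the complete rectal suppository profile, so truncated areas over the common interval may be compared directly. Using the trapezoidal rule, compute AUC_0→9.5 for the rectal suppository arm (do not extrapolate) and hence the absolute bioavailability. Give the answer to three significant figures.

Trapezoidal AUC_0→9.5 (rectal suppository):
  [0→1.5]: (0.00+48.56)/2 × 1.5 = 36.42
  [1.5→7.5]: (48.56+8.94)/2 × 6 = 172.5
  [7.5→9.5]: (8.94+4.61)/2 × 2 = 13.55
  Sum = 222.47 mcg/mL·h
F = (AUC_ev/D_ev)/(AUC_iv/D_iv) = (222.47/62.5)/(197/25) = 3.55952/7.88 = 0.4517

F = 0.452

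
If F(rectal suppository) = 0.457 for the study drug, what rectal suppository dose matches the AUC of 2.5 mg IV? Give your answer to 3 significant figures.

D_rectal = 5.47 mg

For equal systemic exposure: F × D_ev = D_iv
D_ev = D_iv / F = 2.5 / 0.457 = 5.47046 mg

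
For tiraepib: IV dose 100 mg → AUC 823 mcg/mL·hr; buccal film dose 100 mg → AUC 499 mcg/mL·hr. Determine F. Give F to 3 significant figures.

F = (AUC_ev / D_ev) / (AUC_iv / D_iv)
  = (499/100) / (823/100)
  = 4.99 / 8.23 = 0.6063

F = 0.606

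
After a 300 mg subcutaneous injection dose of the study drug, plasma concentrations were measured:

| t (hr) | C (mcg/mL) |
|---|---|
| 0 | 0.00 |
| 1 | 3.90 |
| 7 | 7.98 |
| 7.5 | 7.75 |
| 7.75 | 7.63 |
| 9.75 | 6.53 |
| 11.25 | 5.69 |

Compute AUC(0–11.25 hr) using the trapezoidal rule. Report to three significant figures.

Trapezoidal AUC_0→11.25:
  [0→1]: (0.00+3.90)/2 × 1 = 1.95
  [1→7]: (3.90+7.98)/2 × 6 = 35.64
  [7→7.5]: (7.98+7.75)/2 × 0.5 = 3.9325
  [7.5→7.75]: (7.75+7.63)/2 × 0.25 = 1.9225
  [7.75→9.75]: (7.63+6.53)/2 × 2 = 14.16
  [9.75→11.25]: (6.53+5.69)/2 × 1.5 = 9.165
  Sum = 66.77 mcg/mL·hr

AUC = 66.8 mcg/mL·hr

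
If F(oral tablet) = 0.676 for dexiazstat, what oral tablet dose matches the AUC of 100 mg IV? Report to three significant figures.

D_oral = 148 mg

For equal systemic exposure: F × D_ev = D_iv
D_ev = D_iv / F = 100 / 0.676 = 147.929 mg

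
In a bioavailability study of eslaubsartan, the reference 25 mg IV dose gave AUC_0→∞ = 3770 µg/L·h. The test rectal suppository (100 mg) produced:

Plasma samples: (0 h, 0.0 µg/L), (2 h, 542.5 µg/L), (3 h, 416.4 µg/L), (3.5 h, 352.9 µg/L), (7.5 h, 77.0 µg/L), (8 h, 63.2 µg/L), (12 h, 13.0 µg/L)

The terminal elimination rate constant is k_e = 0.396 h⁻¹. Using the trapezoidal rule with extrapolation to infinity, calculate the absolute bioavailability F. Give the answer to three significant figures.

Trapezoidal AUC_0→12 (rectal suppository):
  [0→2]: (0.0+542.5)/2 × 2 = 542.5
  [2→3]: (542.5+416.4)/2 × 1 = 479.45
  [3→3.5]: (416.4+352.9)/2 × 0.5 = 192.325
  [3.5→7.5]: (352.9+77.0)/2 × 4 = 859.8
  [7.5→8]: (77.0+63.2)/2 × 0.5 = 35.05
  [8→12]: (63.2+13.0)/2 × 4 = 152.4
  Sum = 2261.525 µg/L·h
Tail: C_last/k_e = 13.0/0.396 = 32.828
AUC_0→∞ (rectal suppository) = 2261.525 + 32.828 = 2294.353 µg/L·h
F = (AUC_ev/D_ev)/(AUC_iv/D_iv) = (2294.353/100)/(3770/25) = 22.94353/150.8 = 0.1521

F = 0.152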